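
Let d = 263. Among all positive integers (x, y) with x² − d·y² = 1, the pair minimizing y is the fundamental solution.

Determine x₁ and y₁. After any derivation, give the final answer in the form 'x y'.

139128 8579

√263 = [16; 4,1,1,1,1,15,1,1,1,1,4,32, …], period ℓ=12 (even) → k=11
i=0: a=16 ⇒ p=16, q=1
…
i=2: a=1 ⇒ p=81, q=5
i=3: a=1 ⇒ p=146, q=9
…
i=5: a=1 ⇒ p=373, q=23
i=6: a=15 ⇒ p=5822, q=359
…
i=8: a=1 ⇒ p=12017, q=741
…
i=10: a=1 ⇒ p=30229, q=1864
i=11: a=4 ⇒ p=139128, q=8579
(x₁, y₁) = (139128, 8579);  139128² − 263·8579² = 1 ✓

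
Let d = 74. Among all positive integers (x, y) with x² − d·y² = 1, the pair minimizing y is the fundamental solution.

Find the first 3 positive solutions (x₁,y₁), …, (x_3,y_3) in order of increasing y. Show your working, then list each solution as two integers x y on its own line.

[8; 1,1,1,1,16] for √74; ℓ=5 ⇒ convergent index 9
k=0  a_k=8  p_k/q_k = 8/1
…
k=6  a_k=1  p_k/q_k = 757/88
k=7  a_k=1  p_k/q_k = 1471/171
k=8  a_k=1  p_k/q_k = 2228/259
k=9  a_k=1  p_k/q_k = 3699/430
→ (3699, 430).  Check: 3699²=13682601, 74·430²=13682600, difference 1.
n=2: (3699,430)∘(3699,430) = (3699·3699+74·430·430, 3699·430+430·3699) = (27365201,3181140)
n=3: (27365201,3181140)∘(3699,430) = (3699·27365201+74·430·3181140, 3699·3181140+430·27365201) = (202447753299,23534073290)

3699 430
27365201 3181140
202447753299 23534073290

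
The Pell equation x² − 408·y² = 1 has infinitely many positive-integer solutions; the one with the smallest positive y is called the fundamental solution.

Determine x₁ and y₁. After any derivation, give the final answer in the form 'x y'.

101 5

√408 = [20; 5,40, …], period ℓ=2 (even) → k=1
i=0: a=20 ⇒ p=20, q=1
i=1: a=5 ⇒ p=101, q=5
fundamental: x₁=101, y₁=5  (since 10201 − 408·25 = 1)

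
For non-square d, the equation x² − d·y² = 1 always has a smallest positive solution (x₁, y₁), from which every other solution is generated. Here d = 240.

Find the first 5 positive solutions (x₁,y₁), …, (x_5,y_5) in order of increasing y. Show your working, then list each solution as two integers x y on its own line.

√240 → a₀=15, period (2,30); ℓ=2 even so k=1
i=0: a=15 ⇒ p=15, q=1
i=1: a=2 ⇒ p=31, q=2
→ (31, 2).  Check: 31²=961, 240·2²=960, difference 1.
k=2:  x_2 = 31·31+240·2·2 = 1921,  y_2 = 31·2+2·31 = 124
k=3:  x_3 = 31·1921+240·2·124 = 119071,  y_3 = 31·124+2·1921 = 7686
k=4:  x_4 = 31·119071+240·2·7686 = 7380481,  y_4 = 31·7686+2·119071 = 476408
k=5:  x_5 = 31·7380481+240·2·476408 = 457470751,  y_5 = 31·476408+2·7380481 = 29529610

31 2
1921 124
119071 7686
7380481 476408
457470751 29529610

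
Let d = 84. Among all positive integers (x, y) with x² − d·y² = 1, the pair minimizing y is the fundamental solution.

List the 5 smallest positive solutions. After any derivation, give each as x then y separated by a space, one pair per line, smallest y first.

√84 = [9; 6,18, …], period ℓ=2 (even) → k=1
i=0: a=9 ⇒ p=9, q=1
i=1: a=6 ⇒ p=55, q=6
fundamental: x₁=55, y₁=6  (since 3025 − 84·36 = 1)
k=2:  x_2 = 55·55+84·6·6 = 6049,  y_2 = 55·6+6·55 = 660
k=3:  x_3 = 55·6049+84·6·660 = 665335,  y_3 = 55·660+6·6049 = 72594
k=4:  x_4 = 55·665335+84·6·72594 = 73180801,  y_4 = 55·72594+6·665335 = 7984680
k=5:  x_5 = 55·73180801+84·6·7984680 = 8049222775,  y_5 = 55·7984680+6·73180801 = 878242206

55 6
6049 660
665335 72594
73180801 7984680
8049222775 878242206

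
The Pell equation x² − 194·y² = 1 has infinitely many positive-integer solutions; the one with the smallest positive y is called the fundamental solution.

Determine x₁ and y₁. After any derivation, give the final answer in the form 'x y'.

195 14

d=194: √d = [13; 1,12,1,26] (ℓ=4, even), read p_3/q_3
step 0: (13, 1)  from 13·(1,0) + (0,1)
…
step 2: (181, 13)  from 12·(14,1) + (13,1)
step 3: (195, 14)  from 1·(181,13) + (14,1)
fundamental: x₁=195, y₁=14  (since 38025 − 194·196 = 1)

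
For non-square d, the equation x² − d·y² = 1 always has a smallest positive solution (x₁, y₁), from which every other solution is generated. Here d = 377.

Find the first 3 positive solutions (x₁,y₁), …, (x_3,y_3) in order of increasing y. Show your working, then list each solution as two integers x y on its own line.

√377 → a₀=19, period (2,2,2,38); ℓ=4 even so k=3
step 0: (19, 1)  from 19·(1,0) + (0,1)
…
step 2: (97, 5)  from 2·(39,2) + (19,1)
step 3: (233, 12)  from 2·(97,5) + (39,2)
→ (233, 12).  Check: 233²=54289, 377·12²=54288, difference 1.
(x_2, y_2) = (233·233 + 377·12·12, 233·12 + 12·233) = (108577, 5592)
(x_3, y_3) = (233·108577 + 377·12·5592, 233·5592 + 12·108577) = (50596649, 2605860)

233 12
108577 5592
50596649 2605860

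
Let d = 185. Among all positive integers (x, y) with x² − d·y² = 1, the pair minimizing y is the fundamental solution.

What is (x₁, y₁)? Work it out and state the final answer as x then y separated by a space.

9249 680

d=185: √d = [13; 1,1,1,1,26] (ℓ=5, odd), read p_9/q_9
step 0: (13, 1)  from 13·(1,0) + (0,1)
…
step 4: (68, 5)  from 1·(41,3) + (27,2)
step 5: (1809, 133)  from 26·(68,5) + (41,3)
step 6: (1877, 138)  from 1·(1809,133) + (68,5)
step 7: (3686, 271)  from 1·(1877,138) + (1809,133)
step 8: (5563, 409)  from 1·(3686,271) + (1877,138)
step 9: (9249, 680)  from 1·(5563,409) + (3686,271)
(x₁, y₁) = (9249, 680);  9249² − 185·680² = 1 ✓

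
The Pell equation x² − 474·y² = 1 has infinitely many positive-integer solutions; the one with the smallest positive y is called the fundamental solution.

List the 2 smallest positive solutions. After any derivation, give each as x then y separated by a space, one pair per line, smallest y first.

193549 8890
74922430801 3441301220

d=474: √d = [21; 1,3,2,1,1,…,3,1,42] (ℓ=14, even), read p_13/q_13
k=0  a_k=21  p_k/q_k = 21/1
k=1  a_k=1  p_k/q_k = 22/1
…
k=7  a_k=6  p_k/q_k = 5051/232
…
k=11  a_k=2  p_k/q_k = 44218/2031
k=12  a_k=3  p_k/q_k = 149331/6859
k=13  a_k=1  p_k/q_k = 193549/8890
(x₁, y₁) = (193549, 8890);  193549² − 474·8890² = 1 ✓
k=2:  x_2 = 193549·193549+474·8890·8890 = 74922430801,  y_2 = 193549·8890+8890·193549 = 3441301220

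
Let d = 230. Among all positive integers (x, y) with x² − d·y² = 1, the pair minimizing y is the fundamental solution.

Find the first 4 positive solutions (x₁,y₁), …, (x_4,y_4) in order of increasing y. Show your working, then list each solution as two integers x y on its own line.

√230 → a₀=15, period (6,30); ℓ=2 even so k=1
i=0: a=15 ⇒ p=15, q=1
i=1: a=6 ⇒ p=91, q=6
(x₁, y₁) = (91, 6);  91² − 230·6² = 1 ✓
n=2: (91,6)∘(91,6) = (91·91+230·6·6, 91·6+6·91) = (16561,1092)
n=3: (16561,1092)∘(91,6) = (91·16561+230·6·1092, 91·1092+6·16561) = (3014011,198738)
n=4: (3014011,198738)∘(91,6) = (91·3014011+230·6·198738, 91·198738+6·3014011) = (548533441,36169224)

91 6
16561 1092
3014011 198738
548533441 36169224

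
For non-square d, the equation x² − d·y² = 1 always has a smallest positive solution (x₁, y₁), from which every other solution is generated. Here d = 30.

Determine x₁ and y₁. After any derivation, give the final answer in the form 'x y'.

11 2

d=30: √d = [5; 2,10] (ℓ=2, even), read p_1/q_1
step 0: (5, 1)  from 5·(1,0) + (0,1)
step 1: (11, 2)  from 2·(5,1) + (1,0)
fundamental: x₁=11, y₁=2  (since 121 − 30·4 = 1)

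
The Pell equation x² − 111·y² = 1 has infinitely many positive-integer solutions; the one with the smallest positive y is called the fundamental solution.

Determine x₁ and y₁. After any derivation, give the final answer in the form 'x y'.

295 28

√111 → a₀=10, period (1,1,6,1,1,20); ℓ=6 even so k=5
k=0  a_k=10  p_k/q_k = 10/1
…
k=2  a_k=1  p_k/q_k = 21/2
k=3  a_k=6  p_k/q_k = 137/13
k=4  a_k=1  p_k/q_k = 158/15
k=5  a_k=1  p_k/q_k = 295/28
fundamental: x₁=295, y₁=28  (since 87025 − 111·784 = 1)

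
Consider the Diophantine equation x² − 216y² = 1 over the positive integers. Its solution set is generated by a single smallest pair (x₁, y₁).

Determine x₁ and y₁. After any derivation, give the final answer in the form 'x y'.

485 33

d=216: √d = [14; 1,2,3,2,1,28] (ℓ=6, even), read p_5/q_5
i=0: a=14 ⇒ p=14, q=1
i=1: a=1 ⇒ p=15, q=1
…
i=3: a=3 ⇒ p=147, q=10
i=4: a=2 ⇒ p=338, q=23
i=5: a=1 ⇒ p=485, q=33
→ (485, 33).  Check: 485²=235225, 216·33²=235224, difference 1.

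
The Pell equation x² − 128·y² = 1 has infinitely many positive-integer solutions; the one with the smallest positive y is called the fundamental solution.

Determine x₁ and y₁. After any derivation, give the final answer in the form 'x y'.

577 51

[11; 3,5,3,22] for √128; ℓ=4 ⇒ convergent index 3
i=0: a=11 ⇒ p=11, q=1
i=1: a=3 ⇒ p=34, q=3
i=2: a=5 ⇒ p=181, q=16
i=3: a=3 ⇒ p=577, q=51
fundamental: x₁=577, y₁=51  (since 332929 − 128·2601 = 1)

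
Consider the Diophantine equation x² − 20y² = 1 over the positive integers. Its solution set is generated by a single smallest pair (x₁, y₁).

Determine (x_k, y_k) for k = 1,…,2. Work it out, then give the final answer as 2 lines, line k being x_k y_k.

[4; 2,8] for √20; ℓ=2 ⇒ convergent index 1
a_0=4:  p_0=4·1+0=4,  q_0=4·0+1=1
a_1=2:  p_1=2·4+1=9,  q_1=2·1+0=2
fundamental: x₁=9, y₁=2  (since 81 − 20·4 = 1)
(x_2, y_2) = (9·9 + 20·2·2, 9·2 + 2·9) = (161, 36)

9 2
161 36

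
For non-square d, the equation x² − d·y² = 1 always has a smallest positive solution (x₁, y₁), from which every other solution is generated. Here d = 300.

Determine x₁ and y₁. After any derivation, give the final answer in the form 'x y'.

1351 78

d=300: √d = [17; 3,8,3,34] (ℓ=4, even), read p_3/q_3
a_0=17:  p_0=17·1+0=17,  q_0=17·0+1=1
…
a_2=8:  p_2=8·52+17=433,  q_2=8·3+1=25
a_3=3:  p_3=3·433+52=1351,  q_3=3·25+3=78
fundamental: x₁=1351, y₁=78  (since 1825201 − 300·6084 = 1)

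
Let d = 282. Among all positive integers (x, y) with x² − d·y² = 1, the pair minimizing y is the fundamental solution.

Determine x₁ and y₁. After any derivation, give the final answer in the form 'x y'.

2351 140

[16; 1,3,1,4,1,3,1,32] for √282; ℓ=8 ⇒ convergent index 7
step 0: (16, 1)  from 16·(1,0) + (0,1)
step 1: (17, 1)  from 1·(16,1) + (1,0)
…
step 5: (487, 29)  from 1·(403,24) + (84,5)
step 6: (1864, 111)  from 3·(487,29) + (403,24)
step 7: (2351, 140)  from 1·(1864,111) + (487,29)
→ (2351, 140).  Check: 2351²=5527201, 282·140²=5527200, difference 1.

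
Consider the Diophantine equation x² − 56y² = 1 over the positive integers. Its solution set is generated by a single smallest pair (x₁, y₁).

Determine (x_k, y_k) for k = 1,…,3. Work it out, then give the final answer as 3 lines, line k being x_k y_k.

d=56: √d = [7; 2,14] (ℓ=2, even), read p_1/q_1
step 0: (7, 1)  from 7·(1,0) + (0,1)
step 1: (15, 2)  from 2·(7,1) + (1,0)
fundamental: x₁=15, y₁=2  (since 225 − 56·4 = 1)
(x_2, y_2) = (15·15 + 56·2·2, 15·2 + 2·15) = (449, 60)
(x_3, y_3) = (15·449 + 56·2·60, 15·60 + 2·449) = (13455, 1798)

15 2
449 60
13455 1798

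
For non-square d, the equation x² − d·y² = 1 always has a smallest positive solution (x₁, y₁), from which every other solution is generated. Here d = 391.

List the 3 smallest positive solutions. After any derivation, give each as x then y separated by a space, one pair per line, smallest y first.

[19; 1,3,2,2,1,…,3,1,38] for √391; ℓ=16 ⇒ convergent index 15
k=0  a_k=19  p_k/q_k = 19/1
k=1  a_k=1  p_k/q_k = 20/1
k=2  a_k=3  p_k/q_k = 79/4
k=3  a_k=2  p_k/q_k = 178/9
k=4  a_k=2  p_k/q_k = 435/22
k=5  a_k=1  p_k/q_k = 613/31
k=6  a_k=1  p_k/q_k = 1048/53
k=7  a_k=2  p_k/q_k = 2709/137
k=8  a_k=19  p_k/q_k = 52519/2656
k=9  a_k=2  p_k/q_k = 107747/5449
…
k=12  a_k=2  p_k/q_k = 696292/35213
k=13  a_k=2  p_k/q_k = 1660597/83980
k=14  a_k=3  p_k/q_k = 5678083/287153
k=15  a_k=1  p_k/q_k = 7338680/371133
(x₁, y₁) = (7338680, 371133);  7338680² − 391·371133² = 1 ✓
n=2: (7338680,371133)∘(7338680,371133) = (7338680·7338680+391·371133·371133, 7338680·371133+371133·7338680) = (107712448284799,5447252648880)
n=3: (107712448284799,5447252648880)∘(7338680,371133) = (7338680·107712448284799+391·371133·5447252648880, 7338680·5447252648880+371133·107712448284799) = (1580934379957370111960,79951288138564985667)

7338680 371133
107712448284799 5447252648880
1580934379957370111960 79951288138564985667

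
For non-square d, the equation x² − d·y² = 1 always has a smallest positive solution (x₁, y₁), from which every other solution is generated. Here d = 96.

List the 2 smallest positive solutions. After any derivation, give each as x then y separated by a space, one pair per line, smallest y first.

√96 → a₀=9, period (1,3,1,18); ℓ=4 even so k=3
a_0=9:  p_0=9·1+0=9,  q_0=9·0+1=1
a_1=1:  p_1=1·9+1=10,  q_1=1·1+0=1
a_2=3:  p_2=3·10+9=39,  q_2=3·1+1=4
a_3=1:  p_3=1·39+10=49,  q_3=1·4+1=5
(x₁, y₁) = (49, 5);  49² − 96·5² = 1 ✓
n=2: (49,5)∘(49,5) = (49·49+96·5·5, 49·5+5·49) = (4801,490)

49 5
4801 490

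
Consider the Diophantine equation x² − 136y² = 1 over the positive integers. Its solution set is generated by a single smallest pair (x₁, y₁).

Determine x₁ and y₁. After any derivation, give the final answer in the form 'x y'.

35 3

[11; 1,1,1,22] for √136; ℓ=4 ⇒ convergent index 3
i=0: a=11 ⇒ p=11, q=1
i=1: a=1 ⇒ p=12, q=1
i=2: a=1 ⇒ p=23, q=2
i=3: a=1 ⇒ p=35, q=3
fundamental: x₁=35, y₁=3  (since 1225 − 136·9 = 1)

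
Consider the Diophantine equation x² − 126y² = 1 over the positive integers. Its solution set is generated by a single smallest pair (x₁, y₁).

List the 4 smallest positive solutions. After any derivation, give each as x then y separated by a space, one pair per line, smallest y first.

√126 = [11; 4,2,4,22, …], period ℓ=4 (even) → k=3
a_0=11:  p_0=11·1+0=11,  q_0=11·0+1=1
a_1=4:  p_1=4·11+1=45,  q_1=4·1+0=4
a_2=2:  p_2=2·45+11=101,  q_2=2·4+1=9
a_3=4:  p_3=4·101+45=449,  q_3=4·9+4=40
→ (449, 40).  Check: 449²=201601, 126·40²=201600, difference 1.
n=2: (449,40)∘(449,40) = (449·449+126·40·40, 449·40+40·449) = (403201,35920)
n=3: (403201,35920)∘(449,40) = (449·403201+126·40·35920, 449·35920+40·403201) = (362074049,32256120)
n=4: (362074049,32256120)∘(449,40) = (449·362074049+126·40·32256120, 449·32256120+40·362074049) = (325142092801,28965959840)

449 40
403201 35920
362074049 32256120
325142092801 28965959840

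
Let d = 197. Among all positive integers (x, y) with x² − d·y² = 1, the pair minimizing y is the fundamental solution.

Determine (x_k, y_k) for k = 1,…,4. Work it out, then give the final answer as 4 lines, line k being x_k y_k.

√197 = [14; 28, …], period ℓ=1 (odd) → k=1
step 0: (14, 1)  from 14·(1,0) + (0,1)
step 1: (393, 28)  from 28·(14,1) + (1,0)
→ (393, 28).  Check: 393²=154449, 197·28²=154448, difference 1.
(393+28√197)^2 = 308897 + 22008√197
(393+28√197)^3 = 242792649 + 17298260√197
(393+28√197)^4 = 190834713217 + 13596410352√197

393 28
308897 22008
242792649 17298260
190834713217 13596410352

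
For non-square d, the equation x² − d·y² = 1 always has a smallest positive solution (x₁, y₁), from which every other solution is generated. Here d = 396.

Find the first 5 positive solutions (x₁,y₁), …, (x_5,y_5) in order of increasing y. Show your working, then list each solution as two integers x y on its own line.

[19; 1,8,1,38] for √396; ℓ=4 ⇒ convergent index 3
i=0: a=19 ⇒ p=19, q=1
…
i=2: a=8 ⇒ p=179, q=9
i=3: a=1 ⇒ p=199, q=10
(x₁, y₁) = (199, 10);  199² − 396·10² = 1 ✓
(199+10√396)^2 = 79201 + 3980√396
(199+10√396)^3 = 31521799 + 1584030√396
(199+10√396)^4 = 12545596801 + 630439960√396
(199+10√396)^5 = 4993116004999 + 250913520050√396

199 10
79201 3980
31521799 1584030
12545596801 630439960
4993116004999 250913520050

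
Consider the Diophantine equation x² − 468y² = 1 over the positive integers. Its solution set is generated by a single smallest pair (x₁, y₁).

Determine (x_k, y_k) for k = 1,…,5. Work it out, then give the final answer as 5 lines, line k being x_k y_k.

649 30
842401 38940
1093435849 50544090
1419278889601 65606189880
1842222905266249 85156783920150

√468 → a₀=21, period (1,1,1,2,1,1,1,42); ℓ=8 even so k=7
k=0  a_k=21  p_k/q_k = 21/1
…
k=6  a_k=1  p_k/q_k = 411/19
k=7  a_k=1  p_k/q_k = 649/30
→ (649, 30).  Check: 649²=421201, 468·30²=421200, difference 1.
(649+30√468)^2 = 842401 + 38940√468
(649+30√468)^3 = 1093435849 + 50544090√468
(649+30√468)^4 = 1419278889601 + 65606189880√468
(649+30√468)^5 = 1842222905266249 + 85156783920150√468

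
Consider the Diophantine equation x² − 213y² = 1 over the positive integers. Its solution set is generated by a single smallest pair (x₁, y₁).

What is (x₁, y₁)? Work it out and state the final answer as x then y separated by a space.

d=213: √d = [14; 1,1,2,6,1,8,1,6,2,1,1,28] (ℓ=12, even), read p_11/q_11
step 0: (14, 1)  from 14·(1,0) + (0,1)
…
step 9: (78825, 5401)  from 2·(36749,2518) + (5327,365)
step 10: (115574, 7919)  from 1·(78825,5401) + (36749,2518)
step 11: (194399, 13320)  from 1·(115574,7919) + (78825,5401)
fundamental: x₁=194399, y₁=13320  (since 37790971201 − 213·177422400 = 1)

194399 13320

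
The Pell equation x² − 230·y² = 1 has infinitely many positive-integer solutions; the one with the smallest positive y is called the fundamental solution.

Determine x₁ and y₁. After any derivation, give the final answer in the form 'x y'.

91 6

d=230: √d = [15; 6,30] (ℓ=2, even), read p_1/q_1
i=0: a=15 ⇒ p=15, q=1
i=1: a=6 ⇒ p=91, q=6
fundamental: x₁=91, y₁=6  (since 8281 − 230·36 = 1)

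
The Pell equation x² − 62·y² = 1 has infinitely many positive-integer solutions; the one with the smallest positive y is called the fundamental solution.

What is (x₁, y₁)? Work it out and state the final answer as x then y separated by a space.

√62 → a₀=7, period (1,6,1,14); ℓ=4 even so k=3
i=0: a=7 ⇒ p=7, q=1
i=1: a=1 ⇒ p=8, q=1
i=2: a=6 ⇒ p=55, q=7
i=3: a=1 ⇒ p=63, q=8
(x₁, y₁) = (63, 8);  63² − 62·8² = 1 ✓

63 8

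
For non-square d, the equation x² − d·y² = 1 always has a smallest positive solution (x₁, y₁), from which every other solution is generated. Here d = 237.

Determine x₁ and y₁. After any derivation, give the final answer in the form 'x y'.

√237 = [15; 2,1,1,7,10,7,1,1,2,30, …], period ℓ=10 (even) → k=9
step 0: (15, 1)  from 15·(1,0) + (0,1)
step 1: (31, 2)  from 2·(15,1) + (1,0)
step 2: (46, 3)  from 1·(31,2) + (15,1)
step 3: (77, 5)  from 1·(46,3) + (31,2)
…
step 5: (5927, 385)  from 10·(585,38) + (77,5)
step 6: (42074, 2733)  from 7·(5927,385) + (585,38)
step 7: (48001, 3118)  from 1·(42074,2733) + (5927,385)
step 8: (90075, 5851)  from 1·(48001,3118) + (42074,2733)
step 9: (228151, 14820)  from 2·(90075,5851) + (48001,3118)
fundamental: x₁=228151, y₁=14820  (since 52052878801 − 237·219632400 = 1)

228151 14820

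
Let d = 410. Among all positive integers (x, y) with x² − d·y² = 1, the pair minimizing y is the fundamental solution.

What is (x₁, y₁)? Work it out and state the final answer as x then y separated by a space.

81 4

d=410: √d = [20; 4,40] (ℓ=2, even), read p_1/q_1
i=0: a=20 ⇒ p=20, q=1
i=1: a=4 ⇒ p=81, q=4
fundamental: x₁=81, y₁=4  (since 6561 − 410·16 = 1)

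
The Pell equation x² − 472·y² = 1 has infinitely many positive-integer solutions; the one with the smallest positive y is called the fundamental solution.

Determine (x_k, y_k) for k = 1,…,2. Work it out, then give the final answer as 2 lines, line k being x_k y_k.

√472 = [21; 1,2,1,1,1,…,2,1,42, …], period ℓ=14 (even) → k=13
a_0=21:  p_0=21·1+0=21,  q_0=21·0+1=1
a_1=1:  p_1=1·21+1=22,  q_1=1·1+0=1
a_2=2:  p_2=2·22+21=65,  q_2=2·1+1=3
a_3=1:  p_3=1·65+22=87,  q_3=1·3+1=4
…
a_6=4:  p_6=4·239+152=1108,  q_6=4·11+7=51
a_7=5:  p_7=5·1108+239=5779,  q_7=5·51+11=266
…
a_9=1:  p_9=1·24224+5779=30003,  q_9=1·1115+266=1381
a_10=1:  p_10=1·30003+24224=54227,  q_10=1·1381+1115=2496
…
a_12=2:  p_12=2·84230+54227=222687,  q_12=2·3877+2496=10250
a_13=1:  p_13=1·222687+84230=306917,  q_13=1·10250+3877=14127
→ (306917, 14127).  Check: 306917²=94198044889, 472·14127²=94198044888, difference 1.
n=2: (306917,14127)∘(306917,14127) = (306917·306917+472·14127·14127, 306917·14127+14127·306917) = (188396089777,8671632918)

306917 14127
188396089777 8671632918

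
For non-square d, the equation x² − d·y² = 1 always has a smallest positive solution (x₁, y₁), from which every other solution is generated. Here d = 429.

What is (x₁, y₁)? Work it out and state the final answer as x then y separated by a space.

1524095 73584

d=429: √d = [20; 1,2,2,9,1,12,1,9,2,2,1,40] (ℓ=12, even), read p_11/q_11
step 0: (20, 1)  from 20·(1,0) + (0,1)
…
step 3: (145, 7)  from 2·(62,3) + (21,1)
…
step 5: (1512, 73)  from 1·(1367,66) + (145,7)
step 6: (19511, 942)  from 12·(1512,73) + (1367,66)
step 7: (21023, 1015)  from 1·(19511,942) + (1512,73)
…
step 9: (438459, 21169)  from 2·(208718,10077) + (21023,1015)
step 10: (1085636, 52415)  from 2·(438459,21169) + (208718,10077)
step 11: (1524095, 73584)  from 1·(1085636,52415) + (438459,21169)
→ (1524095, 73584).  Check: 1524095²=2322865569025, 429·73584²=2322865569024, difference 1.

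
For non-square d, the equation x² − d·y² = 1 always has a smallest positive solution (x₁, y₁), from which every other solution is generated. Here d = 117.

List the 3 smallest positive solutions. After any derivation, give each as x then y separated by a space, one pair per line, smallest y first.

649 60
842401 77880
1093435849 101088180

d=117: √d = [10; 1,4,2,4,1,20] (ℓ=6, even), read p_5/q_5
k=0  a_k=10  p_k/q_k = 10/1
k=1  a_k=1  p_k/q_k = 11/1
…
k=4  a_k=4  p_k/q_k = 530/49
k=5  a_k=1  p_k/q_k = 649/60
(x₁, y₁) = (649, 60);  649² − 117·60² = 1 ✓
n=2: (649,60)∘(649,60) = (649·649+117·60·60, 649·60+60·649) = (842401,77880)
n=3: (842401,77880)∘(649,60) = (649·842401+117·60·77880, 649·77880+60·842401) = (1093435849,101088180)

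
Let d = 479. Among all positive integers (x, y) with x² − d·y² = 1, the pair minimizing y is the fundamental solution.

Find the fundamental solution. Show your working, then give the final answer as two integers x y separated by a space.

√479 = [21; 1,7,1,3,2,21,2,3,1,7,1,42, …], period ℓ=12 (even) → k=11
a_0=21:  p_0=21·1+0=21,  q_0=21·0+1=1
…
a_2=7:  p_2=7·22+21=175,  q_2=7·1+1=8
…
a_5=2:  p_5=2·766+197=1729,  q_5=2·35+9=79
a_6=21:  p_6=21·1729+766=37075,  q_6=21·79+35=1694
a_7=2:  p_7=2·37075+1729=75879,  q_7=2·1694+79=3467
…
a_10=7:  p_10=7·340591+264712=2648849,  q_10=7·15562+12095=121029
a_11=1:  p_11=1·2648849+340591=2989440,  q_11=1·121029+15562=136591
fundamental: x₁=2989440, y₁=136591  (since 8936751513600 − 479·18657101281 = 1)

2989440 136591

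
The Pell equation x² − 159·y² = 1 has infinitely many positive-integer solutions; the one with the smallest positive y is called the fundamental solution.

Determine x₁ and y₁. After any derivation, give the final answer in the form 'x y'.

√159 = [12; 1,1,1,1,3,1,1,1,1,24, …], period ℓ=10 (even) → k=9
step 0: (12, 1)  from 12·(1,0) + (0,1)
step 1: (13, 1)  from 1·(12,1) + (1,0)
step 2: (25, 2)  from 1·(13,1) + (12,1)
…
step 4: (63, 5)  from 1·(38,3) + (25,2)
…
step 6: (290, 23)  from 1·(227,18) + (63,5)
step 7: (517, 41)  from 1·(290,23) + (227,18)
step 8: (807, 64)  from 1·(517,41) + (290,23)
step 9: (1324, 105)  from 1·(807,64) + (517,41)
(x₁, y₁) = (1324, 105);  1324² − 159·105² = 1 ✓

1324 105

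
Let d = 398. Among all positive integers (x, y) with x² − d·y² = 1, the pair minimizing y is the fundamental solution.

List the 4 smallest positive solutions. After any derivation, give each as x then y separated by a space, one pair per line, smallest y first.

399 20
318401 15960
254083599 12736060
202758393601 10163359920

[19; 1,18,1,38] for √398; ℓ=4 ⇒ convergent index 3
step 0: (19, 1)  from 19·(1,0) + (0,1)
…
step 2: (379, 19)  from 18·(20,1) + (19,1)
step 3: (399, 20)  from 1·(379,19) + (20,1)
→ (399, 20).  Check: 399²=159201, 398·20²=159200, difference 1.
n=2: (399,20)∘(399,20) = (399·399+398·20·20, 399·20+20·399) = (318401,15960)
n=3: (318401,15960)∘(399,20) = (399·318401+398·20·15960, 399·15960+20·318401) = (254083599,12736060)
n=4: (254083599,12736060)∘(399,20) = (399·254083599+398·20·12736060, 399·12736060+20·254083599) = (202758393601,10163359920)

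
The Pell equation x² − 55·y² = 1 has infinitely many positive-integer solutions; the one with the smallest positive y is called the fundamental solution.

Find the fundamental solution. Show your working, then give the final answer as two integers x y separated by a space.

√55 → a₀=7, period (2,2,2,14); ℓ=4 even so k=3
k=0  a_k=7  p_k/q_k = 7/1
k=1  a_k=2  p_k/q_k = 15/2
k=2  a_k=2  p_k/q_k = 37/5
k=3  a_k=2  p_k/q_k = 89/12
(x₁, y₁) = (89, 12);  89² − 55·12² = 1 ✓

89 12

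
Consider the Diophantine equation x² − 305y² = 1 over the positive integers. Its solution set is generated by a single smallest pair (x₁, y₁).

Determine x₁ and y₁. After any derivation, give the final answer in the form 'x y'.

489 28

d=305: √d = [17; 2,6,2,34] (ℓ=4, even), read p_3/q_3
k=0  a_k=17  p_k/q_k = 17/1
…
k=2  a_k=6  p_k/q_k = 227/13
k=3  a_k=2  p_k/q_k = 489/28
fundamental: x₁=489, y₁=28  (since 239121 − 305·784 = 1)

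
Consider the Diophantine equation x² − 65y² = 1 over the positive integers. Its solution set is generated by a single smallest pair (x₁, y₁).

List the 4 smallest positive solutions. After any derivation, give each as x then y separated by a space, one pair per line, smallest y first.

√65 = [8; 16, …], period ℓ=1 (odd) → k=1
i=0: a=8 ⇒ p=8, q=1
i=1: a=16 ⇒ p=129, q=16
→ (129, 16).  Check: 129²=16641, 65·16²=16640, difference 1.
(x_2, y_2) = (129·129 + 65·16·16, 129·16 + 16·129) = (33281, 4128)
(x_3, y_3) = (129·33281 + 65·16·4128, 129·4128 + 16·33281) = (8586369, 1065008)
(x_4, y_4) = (129·8586369 + 65·16·1065008, 129·1065008 + 16·8586369) = (2215249921, 274767936)

129 16
33281 4128
8586369 1065008
2215249921 274767936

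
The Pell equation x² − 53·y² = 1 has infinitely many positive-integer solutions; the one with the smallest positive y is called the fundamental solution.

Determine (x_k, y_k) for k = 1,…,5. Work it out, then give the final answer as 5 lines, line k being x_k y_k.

√53 = [7; 3,1,1,3,14, …], period ℓ=5 (odd) → k=9
i=0: a=7 ⇒ p=7, q=1
…
i=4: a=3 ⇒ p=182, q=25
…
i=7: a=1 ⇒ p=10578, q=1453
i=8: a=1 ⇒ p=18557, q=2549
i=9: a=3 ⇒ p=66249, q=9100
→ (66249, 9100).  Check: 66249²=4388930001, 53·9100²=4388930000, difference 1.
n=2: (66249,9100)∘(66249,9100) = (66249·66249+53·9100·9100, 66249·9100+9100·66249) = (8777860001,1205731800)
n=3: (8777860001,1205731800)∘(66249,9100) = (66249·8777860001+53·9100·1205731800, 66249·1205731800+9100·8777860001) = (1163048894346249,159757052027300)
n=4: (1163048894346249,159757052027300)∘(66249,9100) = (66249·1163048894346249+53·9100·159757052027300, 66249·159757052027300+9100·1163048894346249) = (154101652394311440001,21167489878307463600)
n=5: (154101652394311440001,21167489878307463600)∘(66249,9100) = (66249·154101652394311440001+53·9100·21167489878307463600, 66249·21167489878307463600+9100·154101652394311440001) = (20418160737778428282906249,2804650073736225260045500)

66249 9100
8777860001 1205731800
1163048894346249 159757052027300
154101652394311440001 21167489878307463600
20418160737778428282906249 2804650073736225260045500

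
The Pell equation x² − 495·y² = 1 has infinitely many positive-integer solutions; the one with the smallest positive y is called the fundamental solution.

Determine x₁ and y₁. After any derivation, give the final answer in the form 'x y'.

89 4

d=495: √d = [22; 4,44] (ℓ=2, even), read p_1/q_1
k=0  a_k=22  p_k/q_k = 22/1
k=1  a_k=4  p_k/q_k = 89/4
(x₁, y₁) = (89, 4);  89² − 495·4² = 1 ✓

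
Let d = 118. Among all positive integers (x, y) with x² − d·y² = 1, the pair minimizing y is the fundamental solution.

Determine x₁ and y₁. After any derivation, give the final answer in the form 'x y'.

306917 28254

√118 → a₀=10, period (1,6,3,2,10,2,3,6,1,20); ℓ=10 even so k=9
a_0=10:  p_0=10·1+0=10,  q_0=10·0+1=1
a_1=1:  p_1=1·10+1=11,  q_1=1·1+0=1
…
a_4=2:  p_4=2·239+76=554,  q_4=2·22+7=51
…
a_6=2:  p_6=2·5779+554=12112,  q_6=2·532+51=1115
a_7=3:  p_7=3·12112+5779=42115,  q_7=3·1115+532=3877
a_8=6:  p_8=6·42115+12112=264802,  q_8=6·3877+1115=24377
a_9=1:  p_9=1·264802+42115=306917,  q_9=1·24377+3877=28254
(x₁, y₁) = (306917, 28254);  306917² − 118·28254² = 1 ✓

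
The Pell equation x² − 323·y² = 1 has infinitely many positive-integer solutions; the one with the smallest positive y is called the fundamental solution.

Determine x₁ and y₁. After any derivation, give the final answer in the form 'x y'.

18 1

[17; 1,34] for √323; ℓ=2 ⇒ convergent index 1
a_0=17:  p_0=17·1+0=17,  q_0=17·0+1=1
a_1=1:  p_1=1·17+1=18,  q_1=1·1+0=1
→ (18, 1).  Check: 18²=324, 323·1²=323, difference 1.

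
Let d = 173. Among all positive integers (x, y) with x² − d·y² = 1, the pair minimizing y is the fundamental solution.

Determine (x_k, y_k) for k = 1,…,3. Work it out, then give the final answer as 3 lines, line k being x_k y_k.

d=173: √d = [13; 6,1,1,6,26] (ℓ=5, odd), read p_9/q_9
i=0: a=13 ⇒ p=13, q=1
…
i=3: a=1 ⇒ p=171, q=13
i=4: a=6 ⇒ p=1118, q=85
…
i=6: a=6 ⇒ p=176552, q=13423
…
i=8: a=1 ⇒ p=382343, q=29069
i=9: a=6 ⇒ p=2499849, q=190060
fundamental: x₁=2499849, y₁=190060  (since 6249245022801 − 173·36122803600 = 1)
k=2:  x_2 = 2499849·2499849+173·190060·190060 = 12498490045601,  y_2 = 2499849·190060+190060·2499849 = 950242601880
k=3:  x_3 = 2499849·12498490045601+173·190060·950242601880 = 62488675684008728649,  y_3 = 2499849·950242601880+190060·12498490045601 = 4750926036134042180

2499849 190060
12498490045601 950242601880
62488675684008728649 4750926036134042180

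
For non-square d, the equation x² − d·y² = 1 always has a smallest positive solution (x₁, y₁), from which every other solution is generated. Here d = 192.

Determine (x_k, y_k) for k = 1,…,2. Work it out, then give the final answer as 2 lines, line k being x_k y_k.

d=192: √d = [13; 1,5,1,26] (ℓ=4, even), read p_3/q_3
k=0  a_k=13  p_k/q_k = 13/1
k=1  a_k=1  p_k/q_k = 14/1
k=2  a_k=5  p_k/q_k = 83/6
k=3  a_k=1  p_k/q_k = 97/7
(x₁, y₁) = (97, 7);  97² − 192·7² = 1 ✓
(97+7√192)^2 = 18817 + 1358√192

97 7
18817 1358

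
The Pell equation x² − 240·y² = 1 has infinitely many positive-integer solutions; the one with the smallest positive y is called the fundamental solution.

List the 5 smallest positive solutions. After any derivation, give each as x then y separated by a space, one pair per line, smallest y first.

31 2
1921 124
119071 7686
7380481 476408
457470751 29529610

√240 = [15; 2,30, …], period ℓ=2 (even) → k=1
i=0: a=15 ⇒ p=15, q=1
i=1: a=2 ⇒ p=31, q=2
fundamental: x₁=31, y₁=2  (since 961 − 240·4 = 1)
(31+2√240)^2 = 1921 + 124√240
(31+2√240)^3 = 119071 + 7686√240
(31+2√240)^4 = 7380481 + 476408√240
(31+2√240)^5 = 457470751 + 29529610√240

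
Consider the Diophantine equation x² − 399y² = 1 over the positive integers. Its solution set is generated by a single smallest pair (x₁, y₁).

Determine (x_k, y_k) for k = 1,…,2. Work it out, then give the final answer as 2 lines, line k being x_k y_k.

d=399: √d = [19; 1,38] (ℓ=2, even), read p_1/q_1
step 0: (19, 1)  from 19·(1,0) + (0,1)
step 1: (20, 1)  from 1·(19,1) + (1,0)
(x₁, y₁) = (20, 1);  20² − 399·1² = 1 ✓
(20+1√399)^2 = 799 + 40√399

20 1
799 40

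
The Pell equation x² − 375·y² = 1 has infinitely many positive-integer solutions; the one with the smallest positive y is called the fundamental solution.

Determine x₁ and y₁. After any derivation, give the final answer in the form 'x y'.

√375 → a₀=19, period (2,1,2,1,5,1,2,1,2,38); ℓ=10 even so k=9
a_0=19:  p_0=19·1+0=19,  q_0=19·0+1=1
…
a_3=2:  p_3=2·58+39=155,  q_3=2·3+2=8
…
a_7=2:  p_7=2·1433+1220=4086,  q_7=2·74+63=211
a_8=1:  p_8=1·4086+1433=5519,  q_8=1·211+74=285
a_9=2:  p_9=2·5519+4086=15124,  q_9=2·285+211=781
→ (15124, 781).  Check: 15124²=228735376, 375·781²=228735375, difference 1.

15124 781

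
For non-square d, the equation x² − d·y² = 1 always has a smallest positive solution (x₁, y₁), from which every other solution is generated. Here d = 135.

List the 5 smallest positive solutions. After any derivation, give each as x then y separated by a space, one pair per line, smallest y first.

244 21
119071 10248
58106404 5001003
28355806081 2440479216
13837575261124 1190948856405

[11; 1,1,1,1,1,1,1,22] for √135; ℓ=8 ⇒ convergent index 7
i=0: a=11 ⇒ p=11, q=1
i=1: a=1 ⇒ p=12, q=1
i=2: a=1 ⇒ p=23, q=2
i=3: a=1 ⇒ p=35, q=3
…
i=5: a=1 ⇒ p=93, q=8
i=6: a=1 ⇒ p=151, q=13
i=7: a=1 ⇒ p=244, q=21
→ (244, 21).  Check: 244²=59536, 135·21²=59535, difference 1.
(244+21√135)^2 = 119071 + 10248√135
(244+21√135)^3 = 58106404 + 5001003√135
(244+21√135)^4 = 28355806081 + 2440479216√135
(244+21√135)^5 = 13837575261124 + 1190948856405√135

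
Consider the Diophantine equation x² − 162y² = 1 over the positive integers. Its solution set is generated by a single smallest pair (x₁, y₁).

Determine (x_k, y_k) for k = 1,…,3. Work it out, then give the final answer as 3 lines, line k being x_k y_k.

19601 1540
768398401 60371080
30122754096401 2366667076620

[12; 1,2,1,2,12,2,1,2,1,24] for √162; ℓ=10 ⇒ convergent index 9
a_0=12:  p_0=12·1+0=12,  q_0=12·0+1=1
…
a_7=1:  p_7=1·3602+1731=5333,  q_7=1·283+136=419
a_8=2:  p_8=2·5333+3602=14268,  q_8=2·419+283=1121
a_9=1:  p_9=1·14268+5333=19601,  q_9=1·1121+419=1540
(x₁, y₁) = (19601, 1540);  19601² − 162·1540² = 1 ✓
k=2:  x_2 = 19601·19601+162·1540·1540 = 768398401,  y_2 = 19601·1540+1540·19601 = 60371080
k=3:  x_3 = 19601·768398401+162·1540·60371080 = 30122754096401,  y_3 = 19601·60371080+1540·768398401 = 2366667076620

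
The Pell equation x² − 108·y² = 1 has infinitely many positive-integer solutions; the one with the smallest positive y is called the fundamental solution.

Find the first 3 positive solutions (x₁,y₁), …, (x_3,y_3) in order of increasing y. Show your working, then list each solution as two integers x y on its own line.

[10; 2,1,1,4,1,1,2,20] for √108; ℓ=8 ⇒ convergent index 7
a_0=10:  p_0=10·1+0=10,  q_0=10·0+1=1
a_1=2:  p_1=2·10+1=21,  q_1=2·1+0=2
a_2=1:  p_2=1·21+10=31,  q_2=1·2+1=3
a_3=1:  p_3=1·31+21=52,  q_3=1·3+2=5
a_4=4:  p_4=4·52+31=239,  q_4=4·5+3=23
a_5=1:  p_5=1·239+52=291,  q_5=1·23+5=28
a_6=1:  p_6=1·291+239=530,  q_6=1·28+23=51
a_7=2:  p_7=2·530+291=1351,  q_7=2·51+28=130
(x₁, y₁) = (1351, 130);  1351² − 108·130² = 1 ✓
n=2: (1351,130)∘(1351,130) = (1351·1351+108·130·130, 1351·130+130·1351) = (3650401,351260)
n=3: (3650401,351260)∘(1351,130) = (1351·3650401+108·130·351260, 1351·351260+130·3650401) = (9863382151,949104390)

1351 130
3650401 351260
9863382151 949104390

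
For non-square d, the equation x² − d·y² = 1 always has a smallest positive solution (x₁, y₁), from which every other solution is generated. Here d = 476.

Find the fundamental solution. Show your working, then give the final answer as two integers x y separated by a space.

d=476: √d = [21; 1,4,2,10,2,4,1,42] (ℓ=8, even), read p_7/q_7
k=0  a_k=21  p_k/q_k = 21/1
k=1  a_k=1  p_k/q_k = 22/1
k=2  a_k=4  p_k/q_k = 109/5
k=3  a_k=2  p_k/q_k = 240/11
…
k=5  a_k=2  p_k/q_k = 5258/241
k=6  a_k=4  p_k/q_k = 23541/1079
k=7  a_k=1  p_k/q_k = 28799/1320
(x₁, y₁) = (28799, 1320);  28799² − 476·1320² = 1 ✓

28799 1320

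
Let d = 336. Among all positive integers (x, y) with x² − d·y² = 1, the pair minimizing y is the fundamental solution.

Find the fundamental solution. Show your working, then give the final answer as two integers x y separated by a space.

55 3

d=336: √d = [18; 3,36] (ℓ=2, even), read p_1/q_1
k=0  a_k=18  p_k/q_k = 18/1
k=1  a_k=3  p_k/q_k = 55/3
fundamental: x₁=55, y₁=3  (since 3025 − 336·9 = 1)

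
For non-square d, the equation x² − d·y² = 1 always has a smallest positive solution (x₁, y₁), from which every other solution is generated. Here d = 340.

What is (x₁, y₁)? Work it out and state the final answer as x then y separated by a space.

√340 → a₀=18, period (2,3,1,1,1,…,3,2,36); ℓ=14 even so k=13
i=0: a=18 ⇒ p=18, q=1
…
i=3: a=1 ⇒ p=166, q=9
i=4: a=1 ⇒ p=295, q=16
…
i=6: a=1 ⇒ p=756, q=41
…
i=8: a=1 ⇒ p=7265, q=394
i=9: a=1 ⇒ p=13774, q=747
…
i=11: a=1 ⇒ p=34813, q=1888
i=12: a=3 ⇒ p=125478, q=6805
i=13: a=2 ⇒ p=285769, q=15498
(x₁, y₁) = (285769, 15498);  285769² − 340·15498² = 1 ✓

285769 15498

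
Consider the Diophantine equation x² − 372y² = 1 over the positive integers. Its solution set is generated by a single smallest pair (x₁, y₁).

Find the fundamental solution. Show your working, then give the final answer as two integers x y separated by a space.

12151 630

√372 → a₀=19, period (3,2,12,2,3,38); ℓ=6 even so k=5
a_0=19:  p_0=19·1+0=19,  q_0=19·0+1=1
a_1=3:  p_1=3·19+1=58,  q_1=3·1+0=3
…
a_4=2:  p_4=2·1678+135=3491,  q_4=2·87+7=181
a_5=3:  p_5=3·3491+1678=12151,  q_5=3·181+87=630
fundamental: x₁=12151, y₁=630  (since 147646801 − 372·396900 = 1)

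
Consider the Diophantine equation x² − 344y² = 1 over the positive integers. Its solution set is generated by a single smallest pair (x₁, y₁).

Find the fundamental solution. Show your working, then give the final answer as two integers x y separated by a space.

√344 = [18; 1,1,4,1,3,1,4,1,1,36, …], period ℓ=10 (even) → k=9
a_0=18:  p_0=18·1+0=18,  q_0=18·0+1=1
a_1=1:  p_1=1·18+1=19,  q_1=1·1+0=1
…
a_3=4:  p_3=4·37+19=167,  q_3=4·2+1=9
…
a_5=3:  p_5=3·204+167=779,  q_5=3·11+9=42
…
a_7=4:  p_7=4·983+779=4711,  q_7=4·53+42=254
a_8=1:  p_8=1·4711+983=5694,  q_8=1·254+53=307
a_9=1:  p_9=1·5694+4711=10405,  q_9=1·307+254=561
→ (10405, 561).  Check: 10405²=108264025, 344·561²=108264024, difference 1.

10405 561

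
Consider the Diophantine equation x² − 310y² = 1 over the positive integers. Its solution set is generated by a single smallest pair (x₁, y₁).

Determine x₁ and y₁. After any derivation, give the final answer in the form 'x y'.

[17; 1,1,1,1,5,…,1,1,34] for √310; ℓ=16 ⇒ convergent index 15
k=0  a_k=17  p_k/q_k = 17/1
k=1  a_k=1  p_k/q_k = 18/1
k=2  a_k=1  p_k/q_k = 35/2
…
k=5  a_k=5  p_k/q_k = 493/28
k=6  a_k=3  p_k/q_k = 1567/89
k=7  a_k=1  p_k/q_k = 2060/117
…
k=9  a_k=1  p_k/q_k = 7747/440
…
k=11  a_k=5  p_k/q_k = 152387/8655
k=12  a_k=1  p_k/q_k = 181315/10298
k=13  a_k=1  p_k/q_k = 333702/18953
k=14  a_k=1  p_k/q_k = 515017/29251
k=15  a_k=1  p_k/q_k = 848719/48204
(x₁, y₁) = (848719, 48204);  848719² − 310·48204² = 1 ✓

848719 48204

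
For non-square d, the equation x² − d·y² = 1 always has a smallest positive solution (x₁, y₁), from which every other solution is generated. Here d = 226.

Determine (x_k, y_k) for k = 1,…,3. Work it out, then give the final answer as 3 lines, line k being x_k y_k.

451 30
406801 27060
366934051 24408090

[15; 30] for √226; ℓ=1 ⇒ convergent index 1
k=0  a_k=15  p_k/q_k = 15/1
k=1  a_k=30  p_k/q_k = 451/30
→ (451, 30).  Check: 451²=203401, 226·30²=203400, difference 1.
(x_2, y_2) = (451·451 + 226·30·30, 451·30 + 30·451) = (406801, 27060)
(x_3, y_3) = (451·406801 + 226·30·27060, 451·27060 + 30·406801) = (366934051, 24408090)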